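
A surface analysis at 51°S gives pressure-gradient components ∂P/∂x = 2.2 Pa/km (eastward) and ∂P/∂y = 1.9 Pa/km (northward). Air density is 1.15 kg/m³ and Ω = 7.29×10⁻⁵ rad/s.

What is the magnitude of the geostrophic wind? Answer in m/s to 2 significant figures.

22 m/s

Coriolis parameter at 51°S:
f = 2Ω sin φ = 2 × 7.29×10⁻⁵ × sin 51° = 1.13×10⁻⁴ s⁻¹
In the Southern Hemisphere f is negative: f = −1.13×10⁻⁴ s⁻¹.
Component geostrophic relations (x east, y north):
u_g = −(1/(fρ)) ∂P/∂y,  v_g = (1/(fρ)) ∂P/∂x
u_g = −(1.9×10⁻³)/(−1.13×10⁻⁴ × 1.15) = 14.6 m/s;  v_g = (2.2×10⁻³)/(−1.13×10⁻⁴ × 1.15) = −16.9 m/s
|V_g| = √(u_g² + v_g²) = 22.3 m/s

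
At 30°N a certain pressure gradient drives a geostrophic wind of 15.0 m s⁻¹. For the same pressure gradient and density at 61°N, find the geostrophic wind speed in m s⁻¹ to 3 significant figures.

8.58 m s⁻¹

With the same pressure gradient and density, V_g ∝ 1/f ∝ 1/sin φ.
V₂ = V₁ · sin φ₁ / sin φ₂ = 15.0 × sin 30° / sin 61°
V₂ = 15.0 × 0.5000/0.8746 = 8.58 m s⁻¹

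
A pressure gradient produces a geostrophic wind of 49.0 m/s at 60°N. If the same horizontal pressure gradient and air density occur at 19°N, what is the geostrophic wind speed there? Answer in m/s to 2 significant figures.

130 m/s

With the same pressure gradient and density, V_g ∝ 1/f ∝ 1/sin φ.
V₂ = V₁ · sin φ₁ / sin φ₂ = 49.0 × sin 60° / sin 19°
V₂ = 49.0 × 0.8660/0.3256 = 130 m/s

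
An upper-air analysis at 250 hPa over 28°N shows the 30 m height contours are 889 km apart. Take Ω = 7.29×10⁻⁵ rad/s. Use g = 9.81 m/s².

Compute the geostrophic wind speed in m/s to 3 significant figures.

Coriolis parameter at 28°N:
f = 2Ω sin φ = 2 × 7.29×10⁻⁵ × sin 28° = 6.84×10⁻⁵ s⁻¹
Height gradient: |∂Z/∂n| = 30 m / 889000 m = 3.37×10⁻⁵
On a pressure surface, geostrophic balance gives V_g = (g/f)|∂Z/∂n|:
V_g = 9.81 × 3.37×10⁻⁵ / 6.84×10⁻⁵ = 4.84 m/s

4.84 m/s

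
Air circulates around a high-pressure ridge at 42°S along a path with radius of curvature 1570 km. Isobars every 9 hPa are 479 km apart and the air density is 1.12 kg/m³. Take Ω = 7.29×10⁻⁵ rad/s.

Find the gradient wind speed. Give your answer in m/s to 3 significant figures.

Coriolis parameter at 42°S:
f = 2Ω sin φ = 2 × 7.29×10⁻⁵ × sin 42° = 9.76×10⁻⁵ s⁻¹
Pressure gradient: |∂P/∂n| = 900 Pa / 479000 m = 1.88×10⁻³ Pa/m
Geostrophic speed: V_g = |∂P/∂n|/(fρ) = 1.88×10⁻³/(9.76×10⁻⁵ × 1.12) = 17.2 m/s
Around a high, pressure-gradient force acts outward with centrifugal, so Coriolis balances both:
fV = (1/ρ)|∂P/∂n| + V²/R  →  V² − fR·V + fR·V_g = 0
With fR = 9.76×10⁻⁵ × 1570×10³ m = 153 m/s:
V = [fR − √((fR)² − 4 fR V_g)]/2 = [153 − √(153² − 4×153×17.2)]/2 = 19.7 m/s
Supergeostrophic (V > V_g = 17.2 m/s), as expected around a high.

19.7 m/s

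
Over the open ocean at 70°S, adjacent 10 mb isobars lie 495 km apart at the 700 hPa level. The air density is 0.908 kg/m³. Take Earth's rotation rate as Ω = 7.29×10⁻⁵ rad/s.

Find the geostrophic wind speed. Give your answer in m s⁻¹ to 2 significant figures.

Coriolis parameter at 70°S:
f = 2Ω sin φ = 2 × 7.29×10⁻⁵ × sin 70° = 1.37×10⁻⁴ s⁻¹
Pressure gradient: |∂P/∂n| = 1000 Pa / 495000 m = 2.02×10⁻³ Pa/m
Geostrophic balance (pressure-gradient force = Coriolis force):
V_g = (1/(fρ)) |∂P/∂n| = 2.02×10⁻³ / (1.37×10⁻⁴ × 0.908) = 16.2 m/s

16 m s⁻¹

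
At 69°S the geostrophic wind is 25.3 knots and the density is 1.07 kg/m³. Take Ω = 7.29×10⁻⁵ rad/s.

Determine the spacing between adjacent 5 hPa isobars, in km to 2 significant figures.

260 km

Coriolis parameter at 69°S:
f = 2Ω sin φ = 2 × 7.29×10⁻⁵ × sin 69° = 1.36×10⁻⁴ s⁻¹
Wind speed in SI: 25.3 knots = 13.0 m/s
Geostrophic balance rearranged: |∂P/∂n| = f ρ V_g
|∂P/∂n| = 1.36×10⁻⁴ × 1.07 × 13.0 = 1.90×10⁻³ Pa/m
Isobar spacing: Δn = ΔP/|∂P/∂n| = 500 Pa / 1.90×10⁻³ Pa/m = 263766 m ≈ 260 km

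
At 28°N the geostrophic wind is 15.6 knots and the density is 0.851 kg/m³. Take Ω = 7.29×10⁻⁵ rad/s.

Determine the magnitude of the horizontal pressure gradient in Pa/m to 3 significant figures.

Coriolis parameter at 28°N:
f = 2Ω sin φ = 2 × 7.29×10⁻⁵ × sin 28° = 6.84×10⁻⁵ s⁻¹
Wind speed in SI: 15.6 knots = 8.03 m/s
Geostrophic balance rearranged: |∂P/∂n| = f ρ V_g
|∂P/∂n| = 6.84×10⁻⁵ × 0.851 × 8.03 = 4.67×10⁻⁴ Pa/m

4.67×10⁻⁴ Pa/m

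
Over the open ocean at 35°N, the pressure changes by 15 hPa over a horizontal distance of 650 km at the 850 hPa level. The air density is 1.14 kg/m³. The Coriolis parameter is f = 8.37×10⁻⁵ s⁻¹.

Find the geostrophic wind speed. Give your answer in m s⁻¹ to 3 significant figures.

24.2 m s⁻¹

Pressure gradient: |∂P/∂n| = 1500 Pa / 650000 m = 2.31×10⁻³ Pa/m
Geostrophic balance (pressure-gradient force = Coriolis force):
V_g = (1/(fρ)) |∂P/∂n| = 2.31×10⁻³ / (8.37×10⁻⁵ × 1.14) = 24.2 m/s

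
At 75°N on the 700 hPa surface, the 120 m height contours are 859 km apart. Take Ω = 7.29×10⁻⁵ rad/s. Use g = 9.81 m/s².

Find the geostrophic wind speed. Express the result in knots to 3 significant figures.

18.9 knots

Coriolis parameter at 75°N:
f = 2Ω sin φ = 2 × 7.29×10⁻⁵ × sin 75° = 1.41×10⁻⁴ s⁻¹
Height gradient: |∂Z/∂n| = 120 m / 859000 m = 1.40×10⁻⁴
On a pressure surface, geostrophic balance gives V_g = (g/f)|∂Z/∂n|:
V_g = 9.81 × 1.40×10⁻⁴ / 1.41×10⁻⁴ = 9.73 m/s
Converting: 9.73 m/s × 1.944 = 18.9 knots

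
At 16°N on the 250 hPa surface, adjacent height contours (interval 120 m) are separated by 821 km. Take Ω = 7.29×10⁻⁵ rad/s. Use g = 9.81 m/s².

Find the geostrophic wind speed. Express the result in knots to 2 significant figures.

69 knots

Coriolis parameter at 16°N:
f = 2Ω sin φ = 2 × 7.29×10⁻⁵ × sin 16° = 4.02×10⁻⁵ s⁻¹
Height gradient: |∂Z/∂n| = 120 m / 821000 m = 1.46×10⁻⁴
On a pressure surface, geostrophic balance gives V_g = (g/f)|∂Z/∂n|:
V_g = 9.81 × 1.46×10⁻⁴ / 4.02×10⁻⁵ = 35.7 m/s
Converting: 35.7 m/s × 1.944 = 69 knots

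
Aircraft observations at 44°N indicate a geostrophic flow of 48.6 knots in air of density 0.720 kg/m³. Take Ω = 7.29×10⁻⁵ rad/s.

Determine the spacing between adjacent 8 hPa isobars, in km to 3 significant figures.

439 km

Coriolis parameter at 44°N:
f = 2Ω sin φ = 2 × 7.29×10⁻⁵ × sin 44° = 1.01×10⁻⁴ s⁻¹
Wind speed in SI: 48.6 knots = 25.0 m/s
Geostrophic balance rearranged: |∂P/∂n| = f ρ V_g
|∂P/∂n| = 1.01×10⁻⁴ × 0.720 × 25.0 = 1.82×10⁻³ Pa/m
Isobar spacing: Δn = ΔP/|∂P/∂n| = 800 Pa / 1.82×10⁻³ Pa/m = 438788 m ≈ 439 km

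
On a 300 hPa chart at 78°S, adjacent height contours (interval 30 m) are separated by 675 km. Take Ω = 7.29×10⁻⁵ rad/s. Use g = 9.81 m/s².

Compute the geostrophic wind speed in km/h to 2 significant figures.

11 km/h

Coriolis parameter at 78°S:
f = 2Ω sin φ = 2 × 7.29×10⁻⁵ × sin 78° = 1.43×10⁻⁴ s⁻¹
Height gradient: |∂Z/∂n| = 30 m / 675000 m = 4.44×10⁻⁵
On a pressure surface, geostrophic balance gives V_g = (g/f)|∂Z/∂n|:
V_g = 9.81 × 4.44×10⁻⁵ / 1.43×10⁻⁴ = 3.06 m/s
Converting: 3.06 m/s × 3.6 = 11 km/h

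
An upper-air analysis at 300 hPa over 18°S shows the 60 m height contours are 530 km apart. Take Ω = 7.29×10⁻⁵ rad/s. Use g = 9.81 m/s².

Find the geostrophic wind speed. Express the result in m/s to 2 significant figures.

25 m/s

Coriolis parameter at 18°S:
f = 2Ω sin φ = 2 × 7.29×10⁻⁵ × sin 18° = 4.51×10⁻⁵ s⁻¹
Height gradient: |∂Z/∂n| = 60 m / 530000 m = 1.13×10⁻⁴
On a pressure surface, geostrophic balance gives V_g = (g/f)|∂Z/∂n|:
V_g = 9.81 × 1.13×10⁻⁴ / 4.51×10⁻⁵ = 24.6 m/s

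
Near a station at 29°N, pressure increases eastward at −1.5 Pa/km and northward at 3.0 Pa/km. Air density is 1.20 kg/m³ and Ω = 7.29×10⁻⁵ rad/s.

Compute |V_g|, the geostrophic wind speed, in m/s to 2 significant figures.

40 m/s

Coriolis parameter at 29°N:
f = 2Ω sin φ = 2 × 7.29×10⁻⁵ × sin 29° = 7.07×10⁻⁵ s⁻¹
Component geostrophic relations (x east, y north):
u_g = −(1/(fρ)) ∂P/∂y,  v_g = (1/(fρ)) ∂P/∂x
u_g = −(3.0×10⁻³)/(7.07×10⁻⁵ × 1.20) = −35.4 m/s;  v_g = (−1.5×10⁻³)/(7.07×10⁻⁵ × 1.20) = −17.7 m/s
|V_g| = √(u_g² + v_g²) = 39.5 m/s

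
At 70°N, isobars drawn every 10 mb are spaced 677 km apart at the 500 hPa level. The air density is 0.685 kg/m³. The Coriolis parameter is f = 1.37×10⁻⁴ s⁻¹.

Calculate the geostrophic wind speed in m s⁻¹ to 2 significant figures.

16 m s⁻¹

Pressure gradient: |∂P/∂n| = 1000 Pa / 677000 m = 1.48×10⁻³ Pa/m
Geostrophic balance (pressure-gradient force = Coriolis force):
V_g = (1/(fρ)) |∂P/∂n| = 1.48×10⁻³ / (1.37×10⁻⁴ × 0.685) = 15.7 m/s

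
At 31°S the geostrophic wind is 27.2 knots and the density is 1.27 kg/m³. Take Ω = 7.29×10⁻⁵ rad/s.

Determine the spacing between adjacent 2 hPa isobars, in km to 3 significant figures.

150 km

Coriolis parameter at 31°S:
f = 2Ω sin φ = 2 × 7.29×10⁻⁵ × sin 31° = 7.51×10⁻⁵ s⁻¹
Wind speed in SI: 27.2 knots = 14.0 m/s
Geostrophic balance rearranged: |∂P/∂n| = f ρ V_g
|∂P/∂n| = 7.51×10⁻⁵ × 1.27 × 14.0 = 1.33×10⁻³ Pa/m
Isobar spacing: Δn = ΔP/|∂P/∂n| = 200 Pa / 1.33×10⁻³ Pa/m = 149873 m ≈ 150 km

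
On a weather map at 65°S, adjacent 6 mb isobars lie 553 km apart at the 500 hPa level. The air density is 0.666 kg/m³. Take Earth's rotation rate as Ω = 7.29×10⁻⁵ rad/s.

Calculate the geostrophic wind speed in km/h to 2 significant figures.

Coriolis parameter at 65°S:
f = 2Ω sin φ = 2 × 7.29×10⁻⁵ × sin 65° = 1.32×10⁻⁴ s⁻¹
Pressure gradient: |∂P/∂n| = 600 Pa / 553000 m = 1.08×10⁻³ Pa/m
Geostrophic balance (pressure-gradient force = Coriolis force):
V_g = (1/(fρ)) |∂P/∂n| = 1.08×10⁻³ / (1.32×10⁻⁴ × 0.666) = 12.3 m/s
Converting: 12.3 m/s × 3.6 = 44 km/h

44 km/h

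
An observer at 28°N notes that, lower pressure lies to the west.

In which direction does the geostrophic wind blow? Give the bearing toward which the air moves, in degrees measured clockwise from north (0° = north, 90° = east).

000°

The pressure-gradient force points toward the west (bearing 270°).
Geostrophic balance: in the Northern Hemisphere the Coriolis force deflects motion to the right, so the geostrophic wind blows 90° to the right of the pressure-gradient force (low pressure on the left).
Rotating 270° by 90° clockwise gives 000° — the wind blows toward the north.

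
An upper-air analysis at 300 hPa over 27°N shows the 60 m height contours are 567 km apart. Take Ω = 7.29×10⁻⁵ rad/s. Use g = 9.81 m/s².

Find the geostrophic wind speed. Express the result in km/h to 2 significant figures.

Coriolis parameter at 27°N:
f = 2Ω sin φ = 2 × 7.29×10⁻⁵ × sin 27° = 6.62×10⁻⁵ s⁻¹
Height gradient: |∂Z/∂n| = 60 m / 567000 m = 1.06×10⁻⁴
On a pressure surface, geostrophic balance gives V_g = (g/f)|∂Z/∂n|:
V_g = 9.81 × 1.06×10⁻⁴ / 6.62×10⁻⁵ = 15.7 m/s
Converting: 15.7 m/s × 3.6 = 56 km/h

56 km/h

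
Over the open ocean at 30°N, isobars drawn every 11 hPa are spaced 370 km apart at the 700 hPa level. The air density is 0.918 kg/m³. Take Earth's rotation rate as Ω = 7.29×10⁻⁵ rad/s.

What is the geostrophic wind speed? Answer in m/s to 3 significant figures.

44.4 m/s

Coriolis parameter at 30°N:
f = 2Ω sin φ = 2 × 7.29×10⁻⁵ × sin 30° = 7.29×10⁻⁵ s⁻¹
Pressure gradient: |∂P/∂n| = 1100 Pa / 370000 m = 2.97×10⁻³ Pa/m
Geostrophic balance (pressure-gradient force = Coriolis force):
V_g = (1/(fρ)) |∂P/∂n| = 2.97×10⁻³ / (7.29×10⁻⁵ × 0.918) = 44.4 m/s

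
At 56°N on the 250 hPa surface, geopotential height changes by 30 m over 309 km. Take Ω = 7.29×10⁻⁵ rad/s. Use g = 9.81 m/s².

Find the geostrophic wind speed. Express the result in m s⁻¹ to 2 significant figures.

Coriolis parameter at 56°N:
f = 2Ω sin φ = 2 × 7.29×10⁻⁵ × sin 56° = 1.21×10⁻⁴ s⁻¹
Height gradient: |∂Z/∂n| = 30 m / 309000 m = 9.71×10⁻⁵
On a pressure surface, geostrophic balance gives V_g = (g/f)|∂Z/∂n|:
V_g = 9.81 × 9.71×10⁻⁵ / 1.21×10⁻⁴ = 7.88 m/s

7.9 m s⁻¹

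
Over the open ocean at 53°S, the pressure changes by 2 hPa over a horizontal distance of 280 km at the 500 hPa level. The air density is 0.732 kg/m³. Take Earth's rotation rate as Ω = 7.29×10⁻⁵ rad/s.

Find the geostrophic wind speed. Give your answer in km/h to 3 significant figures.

30.2 km/h

Coriolis parameter at 53°S:
f = 2Ω sin φ = 2 × 7.29×10⁻⁵ × sin 53° = 1.16×10⁻⁴ s⁻¹
Pressure gradient: |∂P/∂n| = 200 Pa / 280000 m = 7.14×10⁻⁴ Pa/m
Geostrophic balance (pressure-gradient force = Coriolis force):
V_g = (1/(fρ)) |∂P/∂n| = 7.14×10⁻⁴ / (1.16×10⁻⁴ × 0.732) = 8.38 m/s
Converting: 8.38 m/s × 3.6 = 30.2 km/h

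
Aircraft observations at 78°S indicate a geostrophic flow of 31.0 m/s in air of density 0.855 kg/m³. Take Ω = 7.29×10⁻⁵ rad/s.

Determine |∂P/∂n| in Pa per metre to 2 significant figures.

3.8×10⁻³ Pa/m

Coriolis parameter at 78°S:
f = 2Ω sin φ = 2 × 7.29×10⁻⁵ × sin 78° = 1.43×10⁻⁴ s⁻¹
Geostrophic balance rearranged: |∂P/∂n| = f ρ V_g
|∂P/∂n| = 1.43×10⁻⁴ × 0.855 × 31.0 = 3.78×10⁻³ Pa/m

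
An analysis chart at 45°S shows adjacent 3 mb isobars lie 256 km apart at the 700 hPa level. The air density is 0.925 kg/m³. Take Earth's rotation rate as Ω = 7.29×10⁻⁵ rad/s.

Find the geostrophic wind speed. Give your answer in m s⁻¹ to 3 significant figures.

12.3 m s⁻¹

Coriolis parameter at 45°S:
f = 2Ω sin φ = 2 × 7.29×10⁻⁵ × sin 45° = 1.03×10⁻⁴ s⁻¹
Pressure gradient: |∂P/∂n| = 300 Pa / 256000 m = 1.17×10⁻³ Pa/m
Geostrophic balance (pressure-gradient force = Coriolis force):
V_g = (1/(fρ)) |∂P/∂n| = 1.17×10⁻³ / (1.03×10⁻⁴ × 0.925) = 12.3 m/s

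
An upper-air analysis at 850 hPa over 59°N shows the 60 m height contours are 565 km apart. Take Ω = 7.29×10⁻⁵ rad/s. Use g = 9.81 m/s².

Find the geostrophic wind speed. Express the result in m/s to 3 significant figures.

8.34 m/s

Coriolis parameter at 59°N:
f = 2Ω sin φ = 2 × 7.29×10⁻⁵ × sin 59° = 1.25×10⁻⁴ s⁻¹
Height gradient: |∂Z/∂n| = 60 m / 565000 m = 1.06×10⁻⁴
On a pressure surface, geostrophic balance gives V_g = (g/f)|∂Z/∂n|:
V_g = 9.81 × 1.06×10⁻⁴ / 1.25×10⁻⁴ = 8.34 m/s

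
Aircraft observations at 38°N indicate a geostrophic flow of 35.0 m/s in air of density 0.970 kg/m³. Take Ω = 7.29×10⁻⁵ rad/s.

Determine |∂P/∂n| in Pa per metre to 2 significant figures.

Coriolis parameter at 38°N:
f = 2Ω sin φ = 2 × 7.29×10⁻⁵ × sin 38° = 8.98×10⁻⁵ s⁻¹
Geostrophic balance rearranged: |∂P/∂n| = f ρ V_g
|∂P/∂n| = 8.98×10⁻⁵ × 0.970 × 35.0 = 3.05×10⁻³ Pa/m

3.0×10⁻³ Pa/m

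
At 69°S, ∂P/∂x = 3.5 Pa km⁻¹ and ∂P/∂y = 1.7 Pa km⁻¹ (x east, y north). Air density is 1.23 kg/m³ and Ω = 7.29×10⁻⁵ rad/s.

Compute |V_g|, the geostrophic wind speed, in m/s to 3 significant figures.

Coriolis parameter at 69°S:
f = 2Ω sin φ = 2 × 7.29×10⁻⁵ × sin 69° = 1.36×10⁻⁴ s⁻¹
In the Southern Hemisphere f is negative: f = −1.36×10⁻⁴ s⁻¹.
Component geostrophic relations (x east, y north):
u_g = −(1/(fρ)) ∂P/∂y,  v_g = (1/(fρ)) ∂P/∂x
u_g = −(1.7×10⁻³)/(−1.36×10⁻⁴ × 1.23) = 10.2 m/s;  v_g = (3.5×10⁻³)/(−1.36×10⁻⁴ × 1.23) = −20.9 m/s
|V_g| = √(u_g² + v_g²) = 23.2 m/s

23.2 m/s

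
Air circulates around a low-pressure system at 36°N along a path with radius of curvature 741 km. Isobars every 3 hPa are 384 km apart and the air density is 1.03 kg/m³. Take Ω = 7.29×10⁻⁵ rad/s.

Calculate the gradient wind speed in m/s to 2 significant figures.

7.9 m/s

Coriolis parameter at 36°N:
f = 2Ω sin φ = 2 × 7.29×10⁻⁵ × sin 36° = 8.57×10⁻⁵ s⁻¹
Pressure gradient: |∂P/∂n| = 300 Pa / 384000 m = 7.81×10⁻⁴ Pa/m
Geostrophic speed: V_g = |∂P/∂n|/(fρ) = 7.81×10⁻⁴/(8.57×10⁻⁵ × 1.03) = 8.85 m/s
Around a low, centrifugal force acts outward with Coriolis, so pressure-gradient force balances both:
(1/ρ)|∂P/∂n| = fV + V²/R  →  V² + fR·V − fR·V_g = 0
With fR = 8.57×10⁻⁵ × 741×10³ m = 63.5 m/s:
V = [−fR + √((fR)² + 4 fR V_g)]/2 = [−63.5 + √(63.5² + 4×63.5×8.85)]/2 = 7.87 m/s
Subgeostrophic (V < V_g = 8.85 m/s), as expected around a low.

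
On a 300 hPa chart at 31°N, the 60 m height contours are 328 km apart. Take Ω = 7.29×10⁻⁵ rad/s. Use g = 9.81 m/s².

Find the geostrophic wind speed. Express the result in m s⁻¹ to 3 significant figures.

Coriolis parameter at 31°N:
f = 2Ω sin φ = 2 × 7.29×10⁻⁵ × sin 31° = 7.51×10⁻⁵ s⁻¹
Height gradient: |∂Z/∂n| = 60 m / 328000 m = 1.83×10⁻⁴
On a pressure surface, geostrophic balance gives V_g = (g/f)|∂Z/∂n|:
V_g = 9.81 × 1.83×10⁻⁴ / 7.51×10⁻⁵ = 23.9 m/s

23.9 m s⁻¹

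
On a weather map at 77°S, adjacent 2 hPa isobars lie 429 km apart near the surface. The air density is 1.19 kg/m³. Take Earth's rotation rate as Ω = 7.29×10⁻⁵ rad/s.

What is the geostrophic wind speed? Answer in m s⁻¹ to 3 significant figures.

2.76 m s⁻¹

Coriolis parameter at 77°S:
f = 2Ω sin φ = 2 × 7.29×10⁻⁵ × sin 77° = 1.42×10⁻⁴ s⁻¹
Pressure gradient: |∂P/∂n| = 200 Pa / 429000 m = 4.66×10⁻⁴ Pa/m
Geostrophic balance (pressure-gradient force = Coriolis force):
V_g = (1/(fρ)) |∂P/∂n| = 4.66×10⁻⁴ / (1.42×10⁻⁴ × 1.19) = 2.76 m/s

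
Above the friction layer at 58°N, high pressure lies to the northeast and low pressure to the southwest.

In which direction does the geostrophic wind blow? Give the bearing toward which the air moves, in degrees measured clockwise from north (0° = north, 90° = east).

315°

The pressure-gradient force points toward the southwest (bearing 225°).
Geostrophic balance: in the Northern Hemisphere the Coriolis force deflects motion to the right, so the geostrophic wind blows 90° to the right of the pressure-gradient force (low pressure on the left).
Rotating 225° by 90° clockwise gives 315° — the wind blows toward the northwest.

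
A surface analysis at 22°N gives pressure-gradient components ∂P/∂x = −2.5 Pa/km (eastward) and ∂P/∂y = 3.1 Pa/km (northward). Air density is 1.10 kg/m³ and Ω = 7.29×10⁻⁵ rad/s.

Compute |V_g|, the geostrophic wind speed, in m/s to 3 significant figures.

66.3 m/s

Coriolis parameter at 22°N:
f = 2Ω sin φ = 2 × 7.29×10⁻⁵ × sin 22° = 5.46×10⁻⁵ s⁻¹
Component geostrophic relations (x east, y north):
u_g = −(1/(fρ)) ∂P/∂y,  v_g = (1/(fρ)) ∂P/∂x
u_g = −(3.1×10⁻³)/(5.46×10⁻⁵ × 1.10) = −51.6 m/s;  v_g = (−2.5×10⁻³)/(5.46×10⁻⁵ × 1.10) = −41.6 m/s
|V_g| = √(u_g² + v_g²) = 66.3 m/s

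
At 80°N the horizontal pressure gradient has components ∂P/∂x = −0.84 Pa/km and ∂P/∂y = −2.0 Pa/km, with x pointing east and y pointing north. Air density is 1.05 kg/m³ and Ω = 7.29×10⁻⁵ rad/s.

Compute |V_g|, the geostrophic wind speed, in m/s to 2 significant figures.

Coriolis parameter at 80°N:
f = 2Ω sin φ = 2 × 7.29×10⁻⁵ × sin 80° = 1.44×10⁻⁴ s⁻¹
Component geostrophic relations (x east, y north):
u_g = −(1/(fρ)) ∂P/∂y,  v_g = (1/(fρ)) ∂P/∂x
u_g = −(−2.0×10⁻³)/(1.44×10⁻⁴ × 1.05) = 13.3 m/s;  v_g = (−0.84×10⁻³)/(1.44×10⁻⁴ × 1.05) = −5.57 m/s
|V_g| = √(u_g² + v_g²) = 14.4 m/s

14 m/s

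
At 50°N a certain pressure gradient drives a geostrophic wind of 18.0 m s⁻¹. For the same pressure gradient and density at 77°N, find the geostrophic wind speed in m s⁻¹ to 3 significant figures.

14.2 m s⁻¹

With the same pressure gradient and density, V_g ∝ 1/f ∝ 1/sin φ.
V₂ = V₁ · sin φ₁ / sin φ₂ = 18.0 × sin 50° / sin 77°
V₂ = 18.0 × 0.7660/0.9744 = 14.2 m s⁻¹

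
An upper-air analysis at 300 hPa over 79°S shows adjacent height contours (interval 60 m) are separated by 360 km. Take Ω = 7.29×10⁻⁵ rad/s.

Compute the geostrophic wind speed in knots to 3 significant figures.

22.2 knots

Coriolis parameter at 79°S:
f = 2Ω sin φ = 2 × 7.29×10⁻⁵ × sin 79° = 1.43×10⁻⁴ s⁻¹
Height gradient: |∂Z/∂n| = 60 m / 360000 m = 1.67×10⁻⁴
On a pressure surface, geostrophic balance gives V_g = (g/f)|∂Z/∂n|:
V_g = 9.81 × 1.67×10⁻⁴ / 1.43×10⁻⁴ = 11.4 m/s
Converting: 11.4 m/s × 1.944 = 22.2 knots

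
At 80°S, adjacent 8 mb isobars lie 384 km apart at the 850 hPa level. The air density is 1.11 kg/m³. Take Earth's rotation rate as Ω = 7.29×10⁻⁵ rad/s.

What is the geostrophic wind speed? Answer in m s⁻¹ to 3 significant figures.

Coriolis parameter at 80°S:
f = 2Ω sin φ = 2 × 7.29×10⁻⁵ × sin 80° = 1.44×10⁻⁴ s⁻¹
Pressure gradient: |∂P/∂n| = 800 Pa / 384000 m = 2.08×10⁻³ Pa/m
Geostrophic balance (pressure-gradient force = Coriolis force):
V_g = (1/(fρ)) |∂P/∂n| = 2.08×10⁻³ / (1.44×10⁻⁴ × 1.11) = 13.1 m/s

13.1 m s⁻¹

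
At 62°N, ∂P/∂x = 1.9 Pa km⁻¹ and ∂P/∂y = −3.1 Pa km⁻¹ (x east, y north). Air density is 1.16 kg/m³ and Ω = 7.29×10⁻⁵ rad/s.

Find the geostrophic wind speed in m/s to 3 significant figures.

24.3 m/s

Coriolis parameter at 62°N:
f = 2Ω sin φ = 2 × 7.29×10⁻⁵ × sin 62° = 1.29×10⁻⁴ s⁻¹
Component geostrophic relations (x east, y north):
u_g = −(1/(fρ)) ∂P/∂y,  v_g = (1/(fρ)) ∂P/∂x
u_g = −(−3.1×10⁻³)/(1.29×10⁻⁴ × 1.16) = 20.8 m/s;  v_g = (1.9×10⁻³)/(1.29×10⁻⁴ × 1.16) = 12.7 m/s
|V_g| = √(u_g² + v_g²) = 24.3 m/s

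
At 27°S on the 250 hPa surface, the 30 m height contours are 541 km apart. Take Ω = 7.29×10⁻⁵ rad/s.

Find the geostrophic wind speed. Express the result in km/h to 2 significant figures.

Coriolis parameter at 27°S:
f = 2Ω sin φ = 2 × 7.29×10⁻⁵ × sin 27° = 6.62×10⁻⁵ s⁻¹
Height gradient: |∂Z/∂n| = 30 m / 541000 m = 5.55×10⁻⁵
On a pressure surface, geostrophic balance gives V_g = (g/f)|∂Z/∂n|:
V_g = 9.81 × 5.55×10⁻⁵ / 6.62×10⁻⁵ = 8.22 m/s
Converting: 8.22 m/s × 3.6 = 30 km/h

30 km/h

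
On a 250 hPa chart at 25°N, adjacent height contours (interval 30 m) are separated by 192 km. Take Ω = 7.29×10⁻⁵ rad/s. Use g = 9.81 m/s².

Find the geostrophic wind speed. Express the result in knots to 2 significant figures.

48 knots

Coriolis parameter at 25°N:
f = 2Ω sin φ = 2 × 7.29×10⁻⁵ × sin 25° = 6.16×10⁻⁵ s⁻¹
Height gradient: |∂Z/∂n| = 30 m / 192000 m = 1.56×10⁻⁴
On a pressure surface, geostrophic balance gives V_g = (g/f)|∂Z/∂n|:
V_g = 9.81 × 1.56×10⁻⁴ / 6.16×10⁻⁵ = 24.9 m/s
Converting: 24.9 m/s × 1.944 = 48 knots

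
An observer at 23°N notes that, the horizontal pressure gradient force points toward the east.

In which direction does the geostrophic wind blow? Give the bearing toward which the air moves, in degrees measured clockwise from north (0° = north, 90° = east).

The pressure-gradient force points toward the east (bearing 090°).
Geostrophic balance: in the Northern Hemisphere the Coriolis force deflects motion to the right, so the geostrophic wind blows 90° to the right of the pressure-gradient force (low pressure on the left).
Rotating 090° by 90° clockwise gives 180° — the wind blows toward the south.

180°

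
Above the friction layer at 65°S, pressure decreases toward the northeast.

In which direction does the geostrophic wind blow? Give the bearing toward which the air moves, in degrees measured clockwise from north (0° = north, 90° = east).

315°

The pressure-gradient force points toward the northeast (bearing 045°).
Geostrophic balance: in the Southern Hemisphere the Coriolis force deflects motion to the left, so the geostrophic wind blows 90° to the left of the pressure-gradient force (low pressure on the right).
Rotating 045° by 90° counterclockwise gives 315° — the wind blows toward the northwest.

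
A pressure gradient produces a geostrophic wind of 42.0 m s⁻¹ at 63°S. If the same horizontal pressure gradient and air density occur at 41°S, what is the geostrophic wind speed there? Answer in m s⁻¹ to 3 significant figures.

57.0 m s⁻¹

With the same pressure gradient and density, V_g ∝ 1/f ∝ 1/sin φ.
V₂ = V₁ · sin φ₁ / sin φ₂ = 42.0 × sin 63° / sin 41°
V₂ = 42.0 × 0.8910/0.6561 = 57.0 m s⁻¹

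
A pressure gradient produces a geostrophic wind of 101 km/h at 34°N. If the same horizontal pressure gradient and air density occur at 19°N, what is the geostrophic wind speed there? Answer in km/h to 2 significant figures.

With the same pressure gradient and density, V_g ∝ 1/f ∝ 1/sin φ.
V₂ = V₁ · sin φ₁ / sin φ₂ = 101 × sin 34° / sin 19°
V₂ = 101 × 0.5592/0.3256 = 170 km/h

170 km/h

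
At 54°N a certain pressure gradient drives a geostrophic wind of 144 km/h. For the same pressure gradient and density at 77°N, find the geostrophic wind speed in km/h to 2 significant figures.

With the same pressure gradient and density, V_g ∝ 1/f ∝ 1/sin φ.
V₂ = V₁ · sin φ₁ / sin φ₂ = 144 × sin 54° / sin 77°
V₂ = 144 × 0.8090/0.9744 = 120 km/h

120 km/h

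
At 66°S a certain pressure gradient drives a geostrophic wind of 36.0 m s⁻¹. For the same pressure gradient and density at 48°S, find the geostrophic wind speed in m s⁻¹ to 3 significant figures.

44.3 m s⁻¹

With the same pressure gradient and density, V_g ∝ 1/f ∝ 1/sin φ.
V₂ = V₁ · sin φ₁ / sin φ₂ = 36.0 × sin 66° / sin 48°
V₂ = 36.0 × 0.9135/0.7431 = 44.3 m s⁻¹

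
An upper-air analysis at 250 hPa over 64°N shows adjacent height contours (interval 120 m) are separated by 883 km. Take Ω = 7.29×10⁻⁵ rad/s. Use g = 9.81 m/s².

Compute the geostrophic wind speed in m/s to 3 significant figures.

10.2 m/s

Coriolis parameter at 64°N:
f = 2Ω sin φ = 2 × 7.29×10⁻⁵ × sin 64° = 1.31×10⁻⁴ s⁻¹
Height gradient: |∂Z/∂n| = 120 m / 883000 m = 1.36×10⁻⁴
On a pressure surface, geostrophic balance gives V_g = (g/f)|∂Z/∂n|:
V_g = 9.81 × 1.36×10⁻⁴ / 1.31×10⁻⁴ = 10.2 m/s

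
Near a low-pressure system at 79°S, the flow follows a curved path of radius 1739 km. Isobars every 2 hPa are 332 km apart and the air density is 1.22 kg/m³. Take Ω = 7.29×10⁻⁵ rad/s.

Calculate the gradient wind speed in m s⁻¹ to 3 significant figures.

3.40 m s⁻¹

Coriolis parameter at 79°S:
f = 2Ω sin φ = 2 × 7.29×10⁻⁵ × sin 79° = 1.43×10⁻⁴ s⁻¹
Pressure gradient: |∂P/∂n| = 200 Pa / 332000 m = 6.02×10⁻⁴ Pa/m
Geostrophic speed: V_g = |∂P/∂n|/(fρ) = 6.02×10⁻⁴/(1.43×10⁻⁴ × 1.22) = 3.45 m/s
Around a low, centrifugal force acts outward with Coriolis, so pressure-gradient force balances both:
(1/ρ)|∂P/∂n| = fV + V²/R  →  V² + fR·V − fR·V_g = 0
With fR = 1.43×10⁻⁴ × 1739×10³ m = 249 m/s:
V = [−fR + √((fR)² + 4 fR V_g)]/2 = [−249 + √(249² + 4×249×3.45)]/2 = 3.4 m/s
Subgeostrophic (V < V_g = 3.45 m/s), as expected around a low.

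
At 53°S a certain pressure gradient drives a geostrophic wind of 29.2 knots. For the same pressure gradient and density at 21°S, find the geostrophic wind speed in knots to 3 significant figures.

With the same pressure gradient and density, V_g ∝ 1/f ∝ 1/sin φ.
V₂ = V₁ · sin φ₁ / sin φ₂ = 29.2 × sin 53° / sin 21°
V₂ = 29.2 × 0.7986/0.3584 = 65.1 knots

65.1 knots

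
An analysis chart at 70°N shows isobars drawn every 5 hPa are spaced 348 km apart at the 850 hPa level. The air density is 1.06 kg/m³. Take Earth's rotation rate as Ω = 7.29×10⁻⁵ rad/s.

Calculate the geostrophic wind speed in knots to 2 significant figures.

Coriolis parameter at 70°N:
f = 2Ω sin φ = 2 × 7.29×10⁻⁵ × sin 70° = 1.37×10⁻⁴ s⁻¹
Pressure gradient: |∂P/∂n| = 500 Pa / 348000 m = 1.44×10⁻³ Pa/m
Geostrophic balance (pressure-gradient force = Coriolis force):
V_g = (1/(fρ)) |∂P/∂n| = 1.44×10⁻³ / (1.37×10⁻⁴ × 1.06) = 9.89 m/s
Converting: 9.89 m/s × 1.944 = 19 knots

19 knots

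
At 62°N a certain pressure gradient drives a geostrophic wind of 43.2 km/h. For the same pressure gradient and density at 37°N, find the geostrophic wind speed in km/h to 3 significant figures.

63.4 km/h

With the same pressure gradient and density, V_g ∝ 1/f ∝ 1/sin φ.
V₂ = V₁ · sin φ₁ / sin φ₂ = 43.2 × sin 62° / sin 37°
V₂ = 43.2 × 0.8829/0.6018 = 63.4 km/h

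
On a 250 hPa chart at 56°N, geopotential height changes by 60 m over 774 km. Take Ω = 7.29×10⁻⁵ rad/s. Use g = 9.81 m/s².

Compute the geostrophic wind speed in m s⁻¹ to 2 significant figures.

Coriolis parameter at 56°N:
f = 2Ω sin φ = 2 × 7.29×10⁻⁵ × sin 56° = 1.21×10⁻⁴ s⁻¹
Height gradient: |∂Z/∂n| = 60 m / 774000 m = 7.75×10⁻⁵
On a pressure surface, geostrophic balance gives V_g = (g/f)|∂Z/∂n|:
V_g = 9.81 × 7.75×10⁻⁵ / 1.21×10⁻⁴ = 6.29 m/s

6.3 m s⁻¹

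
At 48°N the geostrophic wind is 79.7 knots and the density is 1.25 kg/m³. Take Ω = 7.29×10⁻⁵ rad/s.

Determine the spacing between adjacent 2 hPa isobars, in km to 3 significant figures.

36.0 km

Coriolis parameter at 48°N:
f = 2Ω sin φ = 2 × 7.29×10⁻⁵ × sin 48° = 1.08×10⁻⁴ s⁻¹
Wind speed in SI: 79.7 knots = 41.0 m/s
Geostrophic balance rearranged: |∂P/∂n| = f ρ V_g
|∂P/∂n| = 1.08×10⁻⁴ × 1.25 × 41.0 = 5.55×10⁻³ Pa/m
Isobar spacing: Δn = ΔP/|∂P/∂n| = 200 Pa / 5.55×10⁻³ Pa/m = 36016 m ≈ 36.0 km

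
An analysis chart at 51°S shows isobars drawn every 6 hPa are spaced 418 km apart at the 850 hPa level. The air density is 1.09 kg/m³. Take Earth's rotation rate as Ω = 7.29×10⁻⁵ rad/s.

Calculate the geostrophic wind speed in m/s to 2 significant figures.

12 m/s

Coriolis parameter at 51°S:
f = 2Ω sin φ = 2 × 7.29×10⁻⁵ × sin 51° = 1.13×10⁻⁴ s⁻¹
Pressure gradient: |∂P/∂n| = 600 Pa / 418000 m = 1.44×10⁻³ Pa/m
Geostrophic balance (pressure-gradient force = Coriolis force):
V_g = (1/(fρ)) |∂P/∂n| = 1.44×10⁻³ / (1.13×10⁻⁴ × 1.09) = 11.6 m/s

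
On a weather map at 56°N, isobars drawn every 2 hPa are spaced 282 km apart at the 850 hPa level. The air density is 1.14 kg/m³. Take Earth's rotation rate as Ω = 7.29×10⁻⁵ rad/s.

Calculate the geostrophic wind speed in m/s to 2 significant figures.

5.1 m/s

Coriolis parameter at 56°N:
f = 2Ω sin φ = 2 × 7.29×10⁻⁵ × sin 56° = 1.21×10⁻⁴ s⁻¹
Pressure gradient: |∂P/∂n| = 200 Pa / 282000 m = 7.09×10⁻⁴ Pa/m
Geostrophic balance (pressure-gradient force = Coriolis force):
V_g = (1/(fρ)) |∂P/∂n| = 7.09×10⁻⁴ / (1.21×10⁻⁴ × 1.14) = 5.15 m/s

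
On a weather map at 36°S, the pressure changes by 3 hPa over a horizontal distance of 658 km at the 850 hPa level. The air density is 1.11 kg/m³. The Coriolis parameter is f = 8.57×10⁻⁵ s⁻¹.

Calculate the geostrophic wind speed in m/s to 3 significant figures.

4.79 m/s

Pressure gradient: |∂P/∂n| = 300 Pa / 658000 m = 4.56×10⁻⁴ Pa/m
Geostrophic balance (pressure-gradient force = Coriolis force):
V_g = (1/(fρ)) |∂P/∂n| = 4.56×10⁻⁴ / (8.57×10⁻⁵ × 1.11) = 4.79 m/s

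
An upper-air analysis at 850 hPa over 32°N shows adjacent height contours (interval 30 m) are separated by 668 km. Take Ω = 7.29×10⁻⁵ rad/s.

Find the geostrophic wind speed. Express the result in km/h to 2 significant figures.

21 km/h

Coriolis parameter at 32°N:
f = 2Ω sin φ = 2 × 7.29×10⁻⁵ × sin 32° = 7.73×10⁻⁵ s⁻¹
Height gradient: |∂Z/∂n| = 30 m / 668000 m = 4.49×10⁻⁵
On a pressure surface, geostrophic balance gives V_g = (g/f)|∂Z/∂n|:
V_g = 9.81 × 4.49×10⁻⁵ / 7.73×10⁻⁵ = 5.70 m/s
Converting: 5.70 m/s × 3.6 = 21 km/h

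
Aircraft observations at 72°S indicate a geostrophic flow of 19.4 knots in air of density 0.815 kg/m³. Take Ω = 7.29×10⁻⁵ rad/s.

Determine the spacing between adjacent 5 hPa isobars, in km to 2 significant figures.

440 km

Coriolis parameter at 72°S:
f = 2Ω sin φ = 2 × 7.29×10⁻⁵ × sin 72° = 1.39×10⁻⁴ s⁻¹
Wind speed in SI: 19.4 knots = 9.98 m/s
Geostrophic balance rearranged: |∂P/∂n| = f ρ V_g
|∂P/∂n| = 1.39×10⁻⁴ × 0.815 × 9.98 = 1.13×10⁻³ Pa/m
Isobar spacing: Δn = ΔP/|∂P/∂n| = 500 Pa / 1.13×10⁻³ Pa/m = 443311 m ≈ 440 km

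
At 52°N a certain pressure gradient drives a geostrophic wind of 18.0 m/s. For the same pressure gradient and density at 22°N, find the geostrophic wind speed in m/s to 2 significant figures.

With the same pressure gradient and density, V_g ∝ 1/f ∝ 1/sin φ.
V₂ = V₁ · sin φ₁ / sin φ₂ = 18.0 × sin 52° / sin 22°
V₂ = 18.0 × 0.7880/0.3746 = 38 m/s

38 m/s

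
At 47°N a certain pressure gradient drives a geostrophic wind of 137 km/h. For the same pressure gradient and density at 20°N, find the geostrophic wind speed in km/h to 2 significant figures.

290 km/h

With the same pressure gradient and density, V_g ∝ 1/f ∝ 1/sin φ.
V₂ = V₁ · sin φ₁ / sin φ₂ = 137 × sin 47° / sin 20°
V₂ = 137 × 0.7314/0.3420 = 290 km/h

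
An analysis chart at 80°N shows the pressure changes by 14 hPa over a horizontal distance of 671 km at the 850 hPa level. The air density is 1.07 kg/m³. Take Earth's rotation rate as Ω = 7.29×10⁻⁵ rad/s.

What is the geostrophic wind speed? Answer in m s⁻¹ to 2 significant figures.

Coriolis parameter at 80°N:
f = 2Ω sin φ = 2 × 7.29×10⁻⁵ × sin 80° = 1.44×10⁻⁴ s⁻¹
Pressure gradient: |∂P/∂n| = 1400 Pa / 671000 m = 2.09×10⁻³ Pa/m
Geostrophic balance (pressure-gradient force = Coriolis force):
V_g = (1/(fρ)) |∂P/∂n| = 2.09×10⁻³ / (1.44×10⁻⁴ × 1.07) = 13.6 m/s

14 m s⁻¹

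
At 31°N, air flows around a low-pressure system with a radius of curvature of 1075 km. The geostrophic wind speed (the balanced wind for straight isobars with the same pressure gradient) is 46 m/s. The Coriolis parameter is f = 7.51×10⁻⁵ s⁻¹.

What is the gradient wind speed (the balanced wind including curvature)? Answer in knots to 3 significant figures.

63.6 knots

Around a low, centrifugal force acts outward with Coriolis, so pressure-gradient force balances both:
(1/ρ)|∂P/∂n| = fV + V²/R  →  V² + fR·V − fR·V_g = 0
With fR = 7.51×10⁻⁵ × 1075×10³ m = 80.7 m/s:
V = [−fR + √((fR)² + 4 fR V_g)]/2 = [−80.7 + √(80.7² + 4×80.7×46)]/2 = 32.7 m/s
Subgeostrophic (V < V_g = 46 m/s), as expected around a low.
Converting: 32.7 m/s × 1.944 = 63.6 knots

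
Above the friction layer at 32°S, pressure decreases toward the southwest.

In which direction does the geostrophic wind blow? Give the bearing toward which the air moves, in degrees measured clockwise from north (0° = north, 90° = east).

135°

The pressure-gradient force points toward the southwest (bearing 225°).
Geostrophic balance: in the Southern Hemisphere the Coriolis force deflects motion to the left, so the geostrophic wind blows 90° to the left of the pressure-gradient force (low pressure on the right).
Rotating 225° by 90° counterclockwise gives 135° — the wind blows toward the southeast.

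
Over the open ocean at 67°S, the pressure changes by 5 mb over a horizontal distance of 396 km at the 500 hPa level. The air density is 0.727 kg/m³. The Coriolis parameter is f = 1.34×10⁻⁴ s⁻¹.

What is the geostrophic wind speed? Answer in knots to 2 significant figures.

25 knots

Pressure gradient: |∂P/∂n| = 500 Pa / 396000 m = 1.26×10⁻³ Pa/m
Geostrophic balance (pressure-gradient force = Coriolis force):
V_g = (1/(fρ)) |∂P/∂n| = 1.26×10⁻³ / (1.34×10⁻⁴ × 0.727) = 13.0 m/s
Converting: 13.0 m/s × 1.944 = 25 knots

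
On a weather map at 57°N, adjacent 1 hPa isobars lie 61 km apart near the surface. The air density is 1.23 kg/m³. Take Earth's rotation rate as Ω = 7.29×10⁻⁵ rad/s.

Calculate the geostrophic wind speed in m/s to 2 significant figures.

Coriolis parameter at 57°N:
f = 2Ω sin φ = 2 × 7.29×10⁻⁵ × sin 57° = 1.22×10⁻⁴ s⁻¹
Pressure gradient: |∂P/∂n| = 100 Pa / 61000 m = 1.64×10⁻³ Pa/m
Geostrophic balance (pressure-gradient force = Coriolis force):
V_g = (1/(fρ)) |∂P/∂n| = 1.64×10⁻³ / (1.22×10⁻⁴ × 1.23) = 10.9 m/s

11 m/s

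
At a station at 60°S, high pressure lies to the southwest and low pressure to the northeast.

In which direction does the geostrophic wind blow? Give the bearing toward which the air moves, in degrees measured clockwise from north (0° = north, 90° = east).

315°

The pressure-gradient force points toward the northeast (bearing 045°).
Geostrophic balance: in the Southern Hemisphere the Coriolis force deflects motion to the left, so the geostrophic wind blows 90° to the left of the pressure-gradient force (low pressure on the right).
Rotating 045° by 90° counterclockwise gives 315° — the wind blows toward the northwest.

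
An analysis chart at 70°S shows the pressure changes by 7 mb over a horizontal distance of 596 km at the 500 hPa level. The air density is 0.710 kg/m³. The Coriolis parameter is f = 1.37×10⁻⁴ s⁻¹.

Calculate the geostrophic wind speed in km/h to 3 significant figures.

Pressure gradient: |∂P/∂n| = 700 Pa / 596000 m = 1.17×10⁻³ Pa/m
Geostrophic balance (pressure-gradient force = Coriolis force):
V_g = (1/(fρ)) |∂P/∂n| = 1.17×10⁻³ / (1.37×10⁻⁴ × 0.710) = 12.1 m/s
Converting: 12.1 m/s × 3.6 = 43.5 km/h

43.5 km/h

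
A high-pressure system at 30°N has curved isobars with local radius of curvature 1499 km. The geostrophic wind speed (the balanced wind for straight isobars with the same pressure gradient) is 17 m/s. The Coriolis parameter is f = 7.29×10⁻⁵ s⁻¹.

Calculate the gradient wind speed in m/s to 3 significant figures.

Around a high, pressure-gradient force acts outward with centrifugal, so Coriolis balances both:
fV = (1/ρ)|∂P/∂n| + V²/R  →  V² − fR·V + fR·V_g = 0
With fR = 7.29×10⁻⁵ × 1499×10³ m = 109 m/s:
V = [fR − √((fR)² − 4 fR V_g)]/2 = [109 − √(109² − 4×109×17)]/2 = 21.1 m/s
Supergeostrophic (V > V_g = 17 m/s), as expected around a high.

21.1 m/s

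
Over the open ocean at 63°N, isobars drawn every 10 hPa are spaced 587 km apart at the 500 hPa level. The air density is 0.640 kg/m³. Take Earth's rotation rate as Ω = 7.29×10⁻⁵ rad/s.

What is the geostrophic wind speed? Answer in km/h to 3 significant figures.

Coriolis parameter at 63°N:
f = 2Ω sin φ = 2 × 7.29×10⁻⁵ × sin 63° = 1.30×10⁻⁴ s⁻¹
Pressure gradient: |∂P/∂n| = 1000 Pa / 587000 m = 1.70×10⁻³ Pa/m
Geostrophic balance (pressure-gradient force = Coriolis force):
V_g = (1/(fρ)) |∂P/∂n| = 1.70×10⁻³ / (1.30×10⁻⁴ × 0.640) = 20.5 m/s
Converting: 20.5 m/s × 3.6 = 73.8 km/h

73.8 km/h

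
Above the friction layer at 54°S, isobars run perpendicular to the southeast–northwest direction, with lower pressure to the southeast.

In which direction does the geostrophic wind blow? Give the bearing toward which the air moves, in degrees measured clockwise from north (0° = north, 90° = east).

The pressure-gradient force points toward the southeast (bearing 135°).
Geostrophic balance: in the Southern Hemisphere the Coriolis force deflects motion to the left, so the geostrophic wind blows 90° to the left of the pressure-gradient force (low pressure on the right).
Rotating 135° by 90° counterclockwise gives 045° — the wind blows toward the northeast.

045°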